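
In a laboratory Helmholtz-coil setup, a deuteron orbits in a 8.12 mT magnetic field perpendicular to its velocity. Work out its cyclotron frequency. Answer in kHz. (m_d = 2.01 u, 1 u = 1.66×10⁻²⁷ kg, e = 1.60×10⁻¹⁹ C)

f ≈ 62.0 kHz

f = qB/(2πm) = (1×1.60×10^-19)(8.12×10^-3) / [2π(3.34×10^-27)] = 6.20×10^4 Hz.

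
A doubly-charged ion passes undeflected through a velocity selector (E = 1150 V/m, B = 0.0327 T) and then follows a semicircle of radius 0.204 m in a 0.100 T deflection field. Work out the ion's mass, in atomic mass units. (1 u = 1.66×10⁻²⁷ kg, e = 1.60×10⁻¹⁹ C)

v = E/B₁ = 3.52×10^4 m/s.
From r = mv/(qB₂), m = qB₂r/v = (2×1.60×10^-19)(0.100)(0.204) / (3.52×10^4) = 1.86×10^-25 kg.
In atomic mass units: m = 1.86×10^-25 / 1.66×10^-27 = 112 u.

m ≈ 112 u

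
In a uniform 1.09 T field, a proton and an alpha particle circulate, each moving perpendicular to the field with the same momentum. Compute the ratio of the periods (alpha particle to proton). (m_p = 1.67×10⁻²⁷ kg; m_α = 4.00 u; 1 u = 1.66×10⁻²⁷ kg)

T = 2πm/(qB) is independent of speed, so T₂/T₁ = (m₂/q₂)/(m₁/q₁).
T_{alpha particle}/T_{proton} = (6.64×10^-27/2e) / (1.67×10^-27/1e) = 1.99.

ratio ≈ 1.99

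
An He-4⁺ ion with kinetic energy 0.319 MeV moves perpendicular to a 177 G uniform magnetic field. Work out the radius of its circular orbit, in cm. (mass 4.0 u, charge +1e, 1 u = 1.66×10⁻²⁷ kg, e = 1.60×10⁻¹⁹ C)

Convert the energy: K = 0.319 MeV = 5.10×10^-14 J.
v = √(2K/m) = √(2·5.10×10^-14/6.64×10^-27) = 3.92×10^6 m/s.
r = mv/(qB) = (6.64×10^-27)(3.92×10^6) / [(1×1.60×10^-19)(0.0177)] = 9.19 m.

r ≈ 919 cm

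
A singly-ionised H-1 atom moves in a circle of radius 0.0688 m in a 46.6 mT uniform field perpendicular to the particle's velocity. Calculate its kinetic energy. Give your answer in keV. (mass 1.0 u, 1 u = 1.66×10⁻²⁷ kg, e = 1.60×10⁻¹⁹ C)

v = qBr/m = (1×1.60×10^-19)(0.0466)(0.0688) / (1.66×10^-27) = 3.09×10^5 m/s.
K = ½mv² = 0.5·(1.66×10^-27)·(3.09×10^5)² = 7.93×10^-17 J = 0.495 keV.

K ≈ 0.495 keV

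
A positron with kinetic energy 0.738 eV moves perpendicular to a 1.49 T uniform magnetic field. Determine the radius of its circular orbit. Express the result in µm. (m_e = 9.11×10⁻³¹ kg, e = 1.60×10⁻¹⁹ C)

Convert the energy: K = 0.738 eV = 1.18×10^-19 J.
v = √(2K/m) = √(2·1.18×10^-19/9.11×10^-31) = 5.09×10^5 m/s.
r = mv/(qB) = (9.11×10^-31)(5.09×10^5) / [(1×1.60×10^-19)(1.49)] = 1.95×10^-6 m.

r ≈ 1.95 µm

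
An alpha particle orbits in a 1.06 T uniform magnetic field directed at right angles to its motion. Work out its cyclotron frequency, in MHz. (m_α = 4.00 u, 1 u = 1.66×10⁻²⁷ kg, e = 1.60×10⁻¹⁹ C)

f = qB/(2πm) = (2×1.60×10^-19)(1.06) / [2π(6.64×10^-27)] = 8.13×10^6 Hz.

f ≈ 8.13 MHz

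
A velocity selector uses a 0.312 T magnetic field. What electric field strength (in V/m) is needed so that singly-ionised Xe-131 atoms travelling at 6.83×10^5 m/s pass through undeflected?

qE = qvB ⇒ E = vB = (6.83×10^5)(0.312) = 2.13×10^5 V/m.

E ≈ 2.13×10^5 V/m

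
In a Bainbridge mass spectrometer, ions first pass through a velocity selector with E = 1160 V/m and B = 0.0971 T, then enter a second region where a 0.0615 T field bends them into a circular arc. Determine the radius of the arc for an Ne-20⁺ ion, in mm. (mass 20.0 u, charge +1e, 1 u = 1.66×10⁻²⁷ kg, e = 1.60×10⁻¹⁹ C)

r ≈ 40.3 mm

The selector passes v = E/B = 1160/0.0971 = 1.19×10^4 m/s.
In the deflection region, r = mv/(qB₂) = (3.32×10^-26)(1.19×10^4) / [(1×1.60×10^-19)(0.0615)] = 0.0403 m.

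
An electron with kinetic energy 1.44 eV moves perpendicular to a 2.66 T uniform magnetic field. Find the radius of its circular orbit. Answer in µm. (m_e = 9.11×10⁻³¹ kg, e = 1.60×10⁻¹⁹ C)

Convert the energy: K = 1.44 eV = 2.30×10^-19 J.
v = √(2K/m) = √(2·2.30×10^-19/9.11×10^-31) = 7.11×10^5 m/s.
r = mv/(qB) = (9.11×10^-31)(7.11×10^5) / [(1×1.60×10^-19)(2.66)] = 1.52×10^-6 m.

r ≈ 1.52 µm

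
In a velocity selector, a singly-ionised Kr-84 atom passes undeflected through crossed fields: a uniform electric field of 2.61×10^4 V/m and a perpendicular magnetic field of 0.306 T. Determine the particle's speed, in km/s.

For zero net force, qE = qvB, so v = E/B.
v = (2.61×10^4) / (0.306) = 8.53×10^4 m/s.

v ≈ 85.3 km/s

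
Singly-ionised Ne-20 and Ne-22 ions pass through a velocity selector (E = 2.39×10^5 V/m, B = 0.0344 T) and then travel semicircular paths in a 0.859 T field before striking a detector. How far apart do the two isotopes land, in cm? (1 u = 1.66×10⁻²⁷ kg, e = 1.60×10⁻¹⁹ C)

Δd ≈ 33.6 cm

Both emerge at v = E/B₁ = 6.95×10^6 m/s.
r = mv/(qB₂), so r₁ = 1.678 m and r₂ = 1.846 m, giving Δr = 0.168 m.
After a semicircle each ion lands a diameter 2r from the entry slit, so the separation is 2Δr = 0.336 m.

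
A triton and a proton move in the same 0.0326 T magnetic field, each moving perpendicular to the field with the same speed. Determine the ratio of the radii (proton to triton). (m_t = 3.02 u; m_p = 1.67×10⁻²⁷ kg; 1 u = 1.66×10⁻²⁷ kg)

ratio ≈ 0.333

r = mv/(qB) ⇒ at equal v, r ∝ m/q.
r_{proton}/r_{triton} = 0.333.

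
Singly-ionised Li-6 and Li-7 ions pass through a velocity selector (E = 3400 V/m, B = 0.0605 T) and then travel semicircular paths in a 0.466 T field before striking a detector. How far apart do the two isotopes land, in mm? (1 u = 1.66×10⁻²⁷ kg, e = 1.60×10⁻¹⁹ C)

Both emerge at v = E/B₁ = 5.62×10^4 m/s.
r = mv/(qB₂), so r₁ = 7.51×10^-3 m and r₂ = 8.76×10^-3 m, giving Δr = 1.25×10^-3 m.
After a semicircle each ion lands a diameter 2r from the entry slit, so the separation is 2Δr = 2.50×10^-3 m.

Δd ≈ 2.50 mm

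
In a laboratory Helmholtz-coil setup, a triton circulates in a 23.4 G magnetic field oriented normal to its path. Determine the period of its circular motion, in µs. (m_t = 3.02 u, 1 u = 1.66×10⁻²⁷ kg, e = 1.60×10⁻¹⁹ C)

T ≈ 84.1 µs

The cyclotron period is independent of speed: T = 2πm/(qB).
T = 2π(5.01×10^-27) / [(1×1.60×10^-19)(2.34×10^-3)] = 8.41×10^-5 s.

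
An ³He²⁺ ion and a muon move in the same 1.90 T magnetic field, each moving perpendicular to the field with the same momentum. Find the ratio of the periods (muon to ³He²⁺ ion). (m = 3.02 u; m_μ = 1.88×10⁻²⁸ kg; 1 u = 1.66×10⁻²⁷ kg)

ratio ≈ 0.0750

T = 2πm/(qB) is independent of speed, so T₂/T₁ = (m₂/q₂)/(m₁/q₁).
T_{muon}/T_{³He²⁺ ion} = (1.88×10^-28/1e) / (5.01×10^-27/2e) = 0.0750.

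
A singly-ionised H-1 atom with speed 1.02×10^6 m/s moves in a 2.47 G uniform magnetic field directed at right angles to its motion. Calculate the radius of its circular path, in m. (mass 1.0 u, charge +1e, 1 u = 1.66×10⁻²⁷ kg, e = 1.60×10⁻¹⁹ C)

r ≈ 42.8 m

The magnetic force provides the centripetal force: qvB = mv²/r, so r = mv/(qB).
r = (1.66×10^-27 kg)(1.02×10^6 m/s) / [(1×1.60×10^-19 C)(2.47×10^-4 T)] = 42.8 m.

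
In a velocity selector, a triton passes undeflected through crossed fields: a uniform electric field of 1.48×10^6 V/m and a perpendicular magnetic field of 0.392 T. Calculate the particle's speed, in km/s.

For zero net force, qE = qvB, so v = E/B.
v = (1.48×10^6) / (0.392) = 3.78×10^6 m/s.

v ≈ 3780 km/s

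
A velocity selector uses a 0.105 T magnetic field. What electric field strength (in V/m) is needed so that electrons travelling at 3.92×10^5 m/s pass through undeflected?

qE = qvB ⇒ E = vB = (3.92×10^5)(0.105) = 4.12×10^4 V/m.

E ≈ 4.12×10^4 V/m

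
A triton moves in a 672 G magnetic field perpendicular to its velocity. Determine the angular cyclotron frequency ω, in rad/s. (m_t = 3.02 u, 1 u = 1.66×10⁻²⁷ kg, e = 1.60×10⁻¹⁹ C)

ω = qB/m = (1×1.60×10^-19)(0.0672) / (5.01×10^-27) = 2.14×10^6 rad/s.

ω ≈ 2.14×10^6 rad/s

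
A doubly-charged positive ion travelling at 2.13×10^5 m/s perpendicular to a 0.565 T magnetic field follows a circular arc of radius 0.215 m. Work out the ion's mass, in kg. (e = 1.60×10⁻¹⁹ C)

m ≈ 1.82×10^-25 kg

qvB = mv²/r ⇒ m = qBr/v.
m = (2×1.60×10^-19)(0.565)(0.215) / (2.13×10^5) = 1.82×10^-25 kg.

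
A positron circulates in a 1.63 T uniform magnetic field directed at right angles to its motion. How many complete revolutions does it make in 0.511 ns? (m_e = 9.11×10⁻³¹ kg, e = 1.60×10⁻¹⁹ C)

N = 23

T = 2πm/(qB) = 2π(9.11×10^-31) / [(1×1.60×10^-19)(1.63)] = 2.1948×10^-11 s.
N = t/T = 5.11×10^-10 / 2.1948×10^-11 ≈ 23.28, so 23 complete revolutions.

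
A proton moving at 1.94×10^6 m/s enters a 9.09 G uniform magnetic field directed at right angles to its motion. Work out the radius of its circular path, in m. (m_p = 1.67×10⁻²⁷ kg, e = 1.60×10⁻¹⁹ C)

The magnetic force provides the centripetal force: qvB = mv²/r, so r = mv/(qB).
r = (1.67×10^-27 kg)(1.94×10^6 m/s) / [(1×1.60×10^-19 C)(9.09×10^-4 T)] = 22.3 m.

r ≈ 22.3 m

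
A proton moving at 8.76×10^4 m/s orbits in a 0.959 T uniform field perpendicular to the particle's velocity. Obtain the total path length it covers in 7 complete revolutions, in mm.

r = mv/(qB) = 9.53×10^-4 m, so one revolution covers 2πr = 5.99×10^-3 m.
In 7 revolutions: L = 7·2πr = 0.0419 m.

L ≈ 41.9 mm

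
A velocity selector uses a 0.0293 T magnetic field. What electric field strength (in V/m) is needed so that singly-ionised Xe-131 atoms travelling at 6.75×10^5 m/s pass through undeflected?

qE = qvB ⇒ E = vB = (6.75×10^5)(0.0293) = 1.98×10^4 V/m.

E ≈ 1.98×10^4 V/m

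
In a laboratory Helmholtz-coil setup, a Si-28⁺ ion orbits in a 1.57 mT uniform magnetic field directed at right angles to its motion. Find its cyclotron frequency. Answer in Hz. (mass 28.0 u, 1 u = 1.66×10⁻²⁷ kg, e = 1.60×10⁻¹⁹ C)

f ≈ 860 Hz

f = qB/(2πm) = (1×1.60×10^-19)(1.57×10^-3) / [2π(4.65×10^-26)] = 860 Hz.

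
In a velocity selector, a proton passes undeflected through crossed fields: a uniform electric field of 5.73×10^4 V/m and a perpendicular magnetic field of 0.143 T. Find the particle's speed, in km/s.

v ≈ 401 km/s

For zero net force, qE = qvB, so v = E/B.
v = (5.73×10^4) / (0.143) = 4.01×10^5 m/s.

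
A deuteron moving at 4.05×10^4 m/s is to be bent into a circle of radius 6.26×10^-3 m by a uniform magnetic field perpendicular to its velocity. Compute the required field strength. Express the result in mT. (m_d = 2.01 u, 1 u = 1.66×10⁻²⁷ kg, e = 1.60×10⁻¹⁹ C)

qvB = mv²/r gives B = mv/(qr).
B = (3.34×10^-27)(4.05×10^4) / [(1×1.60×10^-19)(6.26×10^-3)] = 0.135 T.

B ≈ 135 mT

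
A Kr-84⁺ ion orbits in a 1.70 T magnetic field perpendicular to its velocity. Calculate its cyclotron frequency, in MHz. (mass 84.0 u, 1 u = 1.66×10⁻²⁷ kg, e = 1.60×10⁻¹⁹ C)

f ≈ 0.310 MHz

f = qB/(2πm) = (1×1.60×10^-19)(1.70) / [2π(1.39×10^-25)] = 3.10×10^5 Hz.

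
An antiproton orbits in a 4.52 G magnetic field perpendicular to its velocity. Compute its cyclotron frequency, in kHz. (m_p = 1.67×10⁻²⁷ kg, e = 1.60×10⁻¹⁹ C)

f = qB/(2πm) = (1×1.60×10^-19)(4.52×10^-4) / [2π(1.67×10^-27)] = 6890 Hz.

f ≈ 6.89 kHz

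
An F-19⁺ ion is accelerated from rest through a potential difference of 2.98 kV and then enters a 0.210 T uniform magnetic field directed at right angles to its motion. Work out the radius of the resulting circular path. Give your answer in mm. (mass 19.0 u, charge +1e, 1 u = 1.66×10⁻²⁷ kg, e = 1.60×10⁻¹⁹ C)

r ≈ 163 mm

The kinetic energy gained is K = qV = (1×1.60×10^-19)(2980) = 4.77×10^-16 J.
v = √(2K/m) = 1.74×10^5 m/s.
r = mv/(qB) = (3.15×10^-26)(1.74×10^5) / [(1×1.60×10^-19)(0.210)] = 0.163 m.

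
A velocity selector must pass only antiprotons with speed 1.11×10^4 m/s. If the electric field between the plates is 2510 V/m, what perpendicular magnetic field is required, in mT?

B ≈ 226 mT

qE = qvB ⇒ B = E/v = (2510) / (1.11×10^4) = 0.226 T.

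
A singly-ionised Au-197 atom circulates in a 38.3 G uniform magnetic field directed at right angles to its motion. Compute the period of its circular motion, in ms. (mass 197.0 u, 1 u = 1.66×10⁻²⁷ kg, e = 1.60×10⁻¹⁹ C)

The cyclotron period is independent of speed: T = 2πm/(qB).
T = 2π(3.27×10^-25) / [(1×1.60×10^-19)(3.83×10^-3)] = 3.35×10^-3 s.

T ≈ 3.35 ms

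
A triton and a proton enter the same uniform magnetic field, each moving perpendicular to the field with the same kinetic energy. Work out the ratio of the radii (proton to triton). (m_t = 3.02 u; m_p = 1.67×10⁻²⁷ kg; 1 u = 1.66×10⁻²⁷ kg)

ratio ≈ 0.577

r = √(2mK)/(qB) ⇒ at equal K, r ∝ √m/q.
r_{proton}/r_{triton} = 0.577.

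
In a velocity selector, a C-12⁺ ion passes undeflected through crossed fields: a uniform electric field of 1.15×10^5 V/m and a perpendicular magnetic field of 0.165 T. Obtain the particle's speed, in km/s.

For zero net force, qE = qvB, so v = E/B.
v = (1.15×10^5) / (0.165) = 6.97×10^5 m/s.

v ≈ 697 km/s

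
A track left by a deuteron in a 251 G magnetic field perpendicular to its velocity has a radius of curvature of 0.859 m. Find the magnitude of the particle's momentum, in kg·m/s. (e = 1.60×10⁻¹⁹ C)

p ≈ 3.45×10^-21 kg·m/s

Since qvB = mv²/r, the momentum p = mv = qBr.
p = (1×1.60×10^-19)(0.0251)(0.859) = 3.45×10^-21 kg·m/s.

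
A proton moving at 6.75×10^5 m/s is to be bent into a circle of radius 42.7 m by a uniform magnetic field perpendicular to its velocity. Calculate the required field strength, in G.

qvB = mv²/r gives B = mv/(qr).
B = (1.67×10^-27)(6.75×10^5) / [(1×1.60×10^-19)(42.7)] = 1.65×10^-4 T.

B ≈ 1.65 G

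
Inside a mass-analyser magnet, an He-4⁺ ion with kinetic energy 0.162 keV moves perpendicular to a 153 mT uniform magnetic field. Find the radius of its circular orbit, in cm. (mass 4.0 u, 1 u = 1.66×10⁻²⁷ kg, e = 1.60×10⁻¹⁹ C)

r ≈ 2.40 cm

Convert the energy: K = 0.162 keV = 2.59×10^-17 J.
v = √(2K/m) = √(2·2.59×10^-17/6.64×10^-27) = 8.84×10^4 m/s.
r = mv/(qB) = (6.64×10^-27)(8.84×10^4) / [(1×1.60×10^-19)(0.153)] = 0.0240 m.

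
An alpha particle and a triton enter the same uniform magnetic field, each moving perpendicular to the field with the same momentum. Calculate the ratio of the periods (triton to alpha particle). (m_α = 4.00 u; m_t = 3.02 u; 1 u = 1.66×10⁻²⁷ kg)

ratio ≈ 1.51

T = 2πm/(qB) is independent of speed, so T₂/T₁ = (m₂/q₂)/(m₁/q₁).
T_{triton}/T_{alpha particle} = (5.01×10^-27/1e) / (6.64×10^-27/2e) = 1.51.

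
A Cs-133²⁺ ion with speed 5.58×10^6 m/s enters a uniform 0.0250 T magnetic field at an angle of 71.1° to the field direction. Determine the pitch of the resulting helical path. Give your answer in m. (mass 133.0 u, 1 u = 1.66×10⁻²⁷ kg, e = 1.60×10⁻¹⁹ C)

The velocity component along B is v∥ = v cos71.1° = 1.81×10^6 m/s.
The cyclotron period T = 2πm/(qB) = 1.73×10^-4 s is set by m, q, B alone.
Pitch = v∥·T = (1.81×10^6)(1.73×10^-4) = 313 m.

pitch ≈ 313 m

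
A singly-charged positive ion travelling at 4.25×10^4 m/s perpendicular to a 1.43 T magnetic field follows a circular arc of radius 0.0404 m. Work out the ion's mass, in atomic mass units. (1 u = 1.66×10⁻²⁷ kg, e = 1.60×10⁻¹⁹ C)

m ≈ 131 u

qvB = mv²/r ⇒ m = qBr/v.
m = (1×1.60×10^-19)(1.43)(0.0404) / (4.25×10^4) = 2.17×10^-25 kg = 131 u.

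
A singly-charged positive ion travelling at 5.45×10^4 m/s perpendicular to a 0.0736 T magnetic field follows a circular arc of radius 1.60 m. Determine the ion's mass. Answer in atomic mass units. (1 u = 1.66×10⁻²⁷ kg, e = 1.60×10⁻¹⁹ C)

m ≈ 208 u

qvB = mv²/r ⇒ m = qBr/v.
m = (1×1.60×10^-19)(0.0736)(1.60) / (5.45×10^4) = 3.46×10^-25 kg = 208 u.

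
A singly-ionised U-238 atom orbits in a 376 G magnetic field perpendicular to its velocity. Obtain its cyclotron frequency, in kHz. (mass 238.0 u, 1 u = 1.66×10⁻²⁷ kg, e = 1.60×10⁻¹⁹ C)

f = qB/(2πm) = (1×1.60×10^-19)(0.0376) / [2π(3.95×10^-25)] = 2420 Hz.

f ≈ 2.42 kHz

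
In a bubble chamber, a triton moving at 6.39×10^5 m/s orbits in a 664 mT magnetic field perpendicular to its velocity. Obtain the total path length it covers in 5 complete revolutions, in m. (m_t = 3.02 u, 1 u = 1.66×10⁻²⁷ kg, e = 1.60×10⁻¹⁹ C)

L ≈ 0.947 m

r = mv/(qB) = 0.0302 m, so one revolution covers 2πr = 0.189 m.
In 5 revolutions: L = 5·2πr = 0.947 m.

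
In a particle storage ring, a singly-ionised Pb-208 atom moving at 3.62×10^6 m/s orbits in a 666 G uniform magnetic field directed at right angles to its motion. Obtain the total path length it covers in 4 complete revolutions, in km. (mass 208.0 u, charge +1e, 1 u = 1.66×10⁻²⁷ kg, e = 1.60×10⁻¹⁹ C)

L ≈ 2.95 km

r = mv/(qB) = 117 m, so one revolution covers 2πr = 737 m.
In 4 revolutions: L = 4·2πr = 2950 m.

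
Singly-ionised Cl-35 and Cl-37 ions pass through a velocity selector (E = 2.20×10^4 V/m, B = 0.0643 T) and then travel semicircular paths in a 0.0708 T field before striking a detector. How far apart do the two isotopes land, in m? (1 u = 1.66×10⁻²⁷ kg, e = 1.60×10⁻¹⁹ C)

Both emerge at v = E/B₁ = 3.42×10^5 m/s.
r = mv/(qB₂), so r₁ = 1.755 m and r₂ = 1.855 m, giving Δr = 0.100 m.
After a semicircle each ion lands a diameter 2r from the entry slit, so the separation is 2Δr = 0.201 m.

Δd ≈ 0.201 m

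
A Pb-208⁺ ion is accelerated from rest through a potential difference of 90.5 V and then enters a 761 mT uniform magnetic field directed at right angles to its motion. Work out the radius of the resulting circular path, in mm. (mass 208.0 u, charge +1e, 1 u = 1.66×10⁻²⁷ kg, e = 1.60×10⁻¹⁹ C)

The kinetic energy gained is K = qV = (1×1.60×10^-19)(90.5) = 1.45×10^-17 J.
v = √(2K/m) = 9160 m/s.
r = mv/(qB) = (3.45×10^-25)(9160) / [(1×1.60×10^-19)(0.761)] = 0.0260 m.

r ≈ 26.0 mm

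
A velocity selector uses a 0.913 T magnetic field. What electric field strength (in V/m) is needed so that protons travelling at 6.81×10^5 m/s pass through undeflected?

qE = qvB ⇒ E = vB = (6.81×10^5)(0.913) = 6.22×10^5 V/m.

E ≈ 6.22×10^5 V/m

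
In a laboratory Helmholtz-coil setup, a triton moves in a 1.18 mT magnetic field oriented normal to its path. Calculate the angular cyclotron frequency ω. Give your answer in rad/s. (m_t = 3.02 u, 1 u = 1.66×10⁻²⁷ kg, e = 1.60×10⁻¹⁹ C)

ω ≈ 3.77×10^4 rad/s

ω = qB/m = (1×1.60×10^-19)(1.18×10^-3) / (5.01×10^-27) = 3.77×10^4 rad/s.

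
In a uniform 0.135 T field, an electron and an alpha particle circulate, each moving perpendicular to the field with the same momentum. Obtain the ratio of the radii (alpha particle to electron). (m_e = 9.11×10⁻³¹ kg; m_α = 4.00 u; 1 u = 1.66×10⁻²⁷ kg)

r = p/(qB) ⇒ at equal p, r ∝ 1/q.
r_{alpha particle}/r_{electron} = 0.500.

ratio ≈ 0.500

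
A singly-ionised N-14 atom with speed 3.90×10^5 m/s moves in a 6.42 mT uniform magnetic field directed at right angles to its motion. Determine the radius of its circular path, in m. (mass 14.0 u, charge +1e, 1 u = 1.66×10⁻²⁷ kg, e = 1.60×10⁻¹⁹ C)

r ≈ 8.82 m

The magnetic force provides the centripetal force: qvB = mv²/r, so r = mv/(qB).
r = (2.32×10^-26 kg)(3.90×10^5 m/s) / [(1×1.60×10^-19 C)(6.42×10^-3 T)] = 8.82 m.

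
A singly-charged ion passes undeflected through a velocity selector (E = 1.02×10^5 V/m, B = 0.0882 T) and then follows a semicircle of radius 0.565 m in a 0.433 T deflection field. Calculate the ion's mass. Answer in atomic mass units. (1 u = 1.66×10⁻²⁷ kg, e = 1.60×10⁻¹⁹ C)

v = E/B₁ = 1.16×10^6 m/s.
From r = mv/(qB₂), m = qB₂r/v = (1×1.60×10^-19)(0.433)(0.565) / (1.16×10^6) = 3.38×10^-26 kg.
In atomic mass units: m = 3.38×10^-26 / 1.66×10^-27 = 20.4 u.

m ≈ 20.4 u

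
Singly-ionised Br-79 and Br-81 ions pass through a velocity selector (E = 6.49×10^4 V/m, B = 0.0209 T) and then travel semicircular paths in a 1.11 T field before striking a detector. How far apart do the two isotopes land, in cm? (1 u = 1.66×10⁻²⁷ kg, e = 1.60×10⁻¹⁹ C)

Both emerge at v = E/B₁ = 3.11×10^6 m/s.
r = mv/(qB₂), so r₁ = 2.2929 m and r₂ = 2.3510 m, giving Δr = 0.0580 m.
After a semicircle each ion lands a diameter 2r from the entry slit, so the separation is 2Δr = 0.116 m.

Δd ≈ 11.6 cm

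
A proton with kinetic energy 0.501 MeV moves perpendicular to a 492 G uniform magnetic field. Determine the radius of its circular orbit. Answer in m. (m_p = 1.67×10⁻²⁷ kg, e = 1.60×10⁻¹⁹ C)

r ≈ 2.08 m

Convert the energy: K = 0.501 MeV = 8.02×10^-14 J.
v = √(2K/m) = √(2·8.02×10^-14/1.67×10^-27) = 9.80×10^6 m/s.
r = mv/(qB) = (1.67×10^-27)(9.80×10^6) / [(1×1.60×10^-19)(0.0492)] = 2.08 m.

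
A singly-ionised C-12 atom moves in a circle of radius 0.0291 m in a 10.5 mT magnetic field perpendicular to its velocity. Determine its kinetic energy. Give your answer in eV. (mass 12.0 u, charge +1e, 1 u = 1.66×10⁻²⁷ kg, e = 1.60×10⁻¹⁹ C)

v = qBr/m = (1×1.60×10^-19)(0.0105)(0.0291) / (1.99×10^-26) = 2450 m/s.
K = ½mv² = 0.5·(1.99×10^-26)·(2450)² = 6.00×10^-20 J = 0.375 eV.

K ≈ 0.375 eV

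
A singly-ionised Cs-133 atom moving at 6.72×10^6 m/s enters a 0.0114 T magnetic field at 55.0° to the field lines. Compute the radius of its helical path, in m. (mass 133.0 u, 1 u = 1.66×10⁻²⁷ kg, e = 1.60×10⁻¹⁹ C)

r ≈ 666 m

Only the perpendicular component v⊥ = v sin55.0° = 5.50×10^6 m/s is bent by the field.
r = m v⊥ /(qB) = (2.21×10^-25)(5.50×10^6) / [(1×1.60×10^-19)(0.0114)] = 666 m.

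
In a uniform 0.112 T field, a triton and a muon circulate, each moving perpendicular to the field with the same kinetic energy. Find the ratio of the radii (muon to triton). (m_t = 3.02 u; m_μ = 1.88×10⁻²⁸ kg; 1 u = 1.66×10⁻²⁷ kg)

r = √(2mK)/(qB) ⇒ at equal K, r ∝ √m/q.
r_{muon}/r_{triton} = 0.194.

ratio ≈ 0.194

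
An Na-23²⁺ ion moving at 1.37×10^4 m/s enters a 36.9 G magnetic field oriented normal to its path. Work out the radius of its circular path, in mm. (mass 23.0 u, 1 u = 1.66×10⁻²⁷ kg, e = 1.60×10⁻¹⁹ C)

The magnetic force provides the centripetal force: qvB = mv²/r, so r = mv/(qB).
r = (3.82×10^-26 kg)(1.37×10^4 m/s) / [(2×1.60×10^-19 C)(3.69×10^-3 T)] = 0.443 m.

r ≈ 443 mm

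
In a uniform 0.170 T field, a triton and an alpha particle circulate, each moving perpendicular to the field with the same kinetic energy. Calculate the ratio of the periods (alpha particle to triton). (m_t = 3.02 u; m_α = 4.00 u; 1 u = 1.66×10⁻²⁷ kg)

ratio ≈ 0.662

T = 2πm/(qB) is independent of speed, so T₂/T₁ = (m₂/q₂)/(m₁/q₁).
T_{alpha particle}/T_{triton} = (6.64×10^-27/2e) / (5.01×10^-27/1e) = 0.662.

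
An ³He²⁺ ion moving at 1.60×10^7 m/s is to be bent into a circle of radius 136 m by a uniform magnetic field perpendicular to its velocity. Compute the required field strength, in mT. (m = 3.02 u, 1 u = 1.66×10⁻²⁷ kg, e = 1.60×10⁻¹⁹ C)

qvB = mv²/r gives B = mv/(qr).
B = (5.01×10^-27)(1.60×10^7) / [(2×1.60×10^-19)(136)] = 1.84×10^-3 T.

B ≈ 1.84 mT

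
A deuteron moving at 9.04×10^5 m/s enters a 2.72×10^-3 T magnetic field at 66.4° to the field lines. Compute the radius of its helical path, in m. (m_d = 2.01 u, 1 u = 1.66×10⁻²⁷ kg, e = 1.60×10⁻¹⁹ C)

Only the perpendicular component v⊥ = v sin66.4° = 8.28×10^5 m/s is bent by the field.
r = m v⊥ /(qB) = (3.34×10^-27)(8.28×10^5) / [(1×1.60×10^-19)(2.72×10^-3)] = 6.35 m.

r ≈ 6.35 m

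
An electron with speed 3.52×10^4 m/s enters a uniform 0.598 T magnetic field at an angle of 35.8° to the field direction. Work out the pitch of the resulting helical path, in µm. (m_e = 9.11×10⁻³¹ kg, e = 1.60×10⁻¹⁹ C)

pitch ≈ 1.71 µm

The velocity component along B is v∥ = v cos35.8° = 2.85×10^4 m/s.
The cyclotron period T = 2πm/(qB) = 5.98×10^-11 s is set by m, q, B alone.
Pitch = v∥·T = (2.85×10^4)(5.98×10^-11) = 1.71×10^-6 m.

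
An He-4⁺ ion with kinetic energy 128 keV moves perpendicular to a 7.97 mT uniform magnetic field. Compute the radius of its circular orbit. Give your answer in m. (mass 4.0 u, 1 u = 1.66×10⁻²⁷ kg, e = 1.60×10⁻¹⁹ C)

r ≈ 12.9 m

Convert the energy: K = 128 keV = 2.05×10^-14 J.
v = √(2K/m) = √(2·2.05×10^-14/6.64×10^-27) = 2.48×10^6 m/s.
r = mv/(qB) = (6.64×10^-27)(2.48×10^6) / [(1×1.60×10^-19)(7.97×10^-3)] = 12.9 m.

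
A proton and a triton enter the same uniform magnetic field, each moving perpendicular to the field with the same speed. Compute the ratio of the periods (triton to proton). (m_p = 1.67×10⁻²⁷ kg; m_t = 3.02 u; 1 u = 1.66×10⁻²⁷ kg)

ratio ≈ 3.00

T = 2πm/(qB) is independent of speed, so T₂/T₁ = (m₂/q₂)/(m₁/q₁).
T_{triton}/T_{proton} = (5.01×10^-27/1e) / (1.67×10^-27/1e) = 3.00.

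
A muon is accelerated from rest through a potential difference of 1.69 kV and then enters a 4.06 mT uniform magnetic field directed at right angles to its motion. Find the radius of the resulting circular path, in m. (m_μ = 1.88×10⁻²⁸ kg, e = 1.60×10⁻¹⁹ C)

The kinetic energy gained is K = qV = (1×1.60×10^-19)(1690) = 2.70×10^-16 J.
v = √(2K/m) = 1.70×10^6 m/s.
r = mv/(qB) = (1.88×10^-28)(1.70×10^6) / [(1×1.60×10^-19)(4.06×10^-3)] = 0.491 m.

r ≈ 0.491 m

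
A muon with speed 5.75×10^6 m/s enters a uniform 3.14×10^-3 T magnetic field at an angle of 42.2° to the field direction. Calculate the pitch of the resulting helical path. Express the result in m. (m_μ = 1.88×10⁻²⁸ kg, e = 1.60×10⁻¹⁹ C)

pitch ≈ 10.0 m

The velocity component along B is v∥ = v cos42.2° = 4.26×10^6 m/s.
The cyclotron period T = 2πm/(qB) = 2.35×10^-6 s is set by m, q, B alone.
Pitch = v∥·T = (4.26×10^6)(2.35×10^-6) = 10.0 m.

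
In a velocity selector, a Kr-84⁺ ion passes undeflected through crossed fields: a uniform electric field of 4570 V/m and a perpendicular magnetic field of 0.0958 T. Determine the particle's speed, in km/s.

For zero net force, qE = qvB, so v = E/B.
v = (4570) / (0.0958) = 4.77×10^4 m/s.

v ≈ 47.7 km/s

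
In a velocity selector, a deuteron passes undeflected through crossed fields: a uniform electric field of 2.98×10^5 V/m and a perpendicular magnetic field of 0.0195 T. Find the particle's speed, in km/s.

v ≈ 15300 km/s

For zero net force, qE = qvB, so v = E/B.
v = (2.98×10^5) / (0.0195) = 1.53×10^7 m/s.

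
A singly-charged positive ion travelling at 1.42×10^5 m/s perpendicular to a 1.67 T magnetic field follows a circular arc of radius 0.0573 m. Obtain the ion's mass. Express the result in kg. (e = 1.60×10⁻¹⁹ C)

m ≈ 1.08×10^-25 kg

qvB = mv²/r ⇒ m = qBr/v.
m = (1×1.60×10^-19)(1.67)(0.0573) / (1.42×10^5) = 1.08×10^-25 kg.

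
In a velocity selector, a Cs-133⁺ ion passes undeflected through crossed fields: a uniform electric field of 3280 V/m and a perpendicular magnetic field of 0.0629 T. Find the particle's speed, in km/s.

v ≈ 52.1 km/s

For zero net force, qE = qvB, so v = E/B.
v = (3280) / (0.0629) = 5.21×10^4 m/s.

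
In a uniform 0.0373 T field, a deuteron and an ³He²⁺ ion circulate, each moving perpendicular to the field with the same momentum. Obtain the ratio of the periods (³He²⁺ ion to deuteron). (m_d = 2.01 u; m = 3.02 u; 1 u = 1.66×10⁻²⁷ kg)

ratio ≈ 0.751

T = 2πm/(qB) is independent of speed, so T₂/T₁ = (m₂/q₂)/(m₁/q₁).
T_{³He²⁺ ion}/T_{deuteron} = (5.01×10^-27/2e) / (3.34×10^-27/1e) = 0.751.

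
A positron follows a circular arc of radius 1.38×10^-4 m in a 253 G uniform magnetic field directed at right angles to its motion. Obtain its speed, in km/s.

v ≈ 613 km/s

From qvB = mv²/r, v = qBr/m.
v = (1×1.60×10^-19)(0.0253)(1.38×10^-4) / (9.11×10^-31) = 6.13×10^5 m/s.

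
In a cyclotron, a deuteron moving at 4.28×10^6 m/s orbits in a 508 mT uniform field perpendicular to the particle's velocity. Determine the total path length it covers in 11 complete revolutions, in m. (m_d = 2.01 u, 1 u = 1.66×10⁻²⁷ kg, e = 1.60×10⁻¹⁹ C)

r = mv/(qB) = 0.176 m, so one revolution covers 2πr = 1.10 m.
In 11 revolutions: L = 11·2πr = 12.1 m.

L ≈ 12.1 m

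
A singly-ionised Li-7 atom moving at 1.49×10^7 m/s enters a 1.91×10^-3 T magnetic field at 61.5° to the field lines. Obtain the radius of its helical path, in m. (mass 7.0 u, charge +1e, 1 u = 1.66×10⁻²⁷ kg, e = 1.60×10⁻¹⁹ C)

Only the perpendicular component v⊥ = v sin61.5° = 1.31×10^7 m/s is bent by the field.
r = m v⊥ /(qB) = (1.16×10^-26)(1.31×10^7) / [(1×1.60×10^-19)(1.91×10^-3)] = 498 m.

r ≈ 498 m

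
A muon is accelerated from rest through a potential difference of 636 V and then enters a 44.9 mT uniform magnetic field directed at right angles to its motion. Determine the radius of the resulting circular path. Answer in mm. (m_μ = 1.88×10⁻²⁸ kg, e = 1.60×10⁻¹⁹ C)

The kinetic energy gained is K = qV = (1×1.60×10^-19)(636) = 1.02×10^-16 J.
v = √(2K/m) = 1.04×10^6 m/s.
r = mv/(qB) = (1.88×10^-28)(1.04×10^6) / [(1×1.60×10^-19)(0.0449)] = 0.0272 m.

r ≈ 27.2 mm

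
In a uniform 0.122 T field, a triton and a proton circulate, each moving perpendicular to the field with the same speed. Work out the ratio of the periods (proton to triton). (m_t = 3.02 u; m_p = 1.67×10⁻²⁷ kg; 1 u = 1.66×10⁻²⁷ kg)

T = 2πm/(qB) is independent of speed, so T₂/T₁ = (m₂/q₂)/(m₁/q₁).
T_{proton}/T_{triton} = (1.67×10^-27/1e) / (5.01×10^-27/1e) = 0.333.

ratio ≈ 0.333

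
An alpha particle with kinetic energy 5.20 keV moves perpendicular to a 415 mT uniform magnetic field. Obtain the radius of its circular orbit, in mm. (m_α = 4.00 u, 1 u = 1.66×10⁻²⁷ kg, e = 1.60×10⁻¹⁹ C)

Convert the energy: K = 5.20 keV = 8.32×10^-16 J.
v = √(2K/m) = √(2·8.32×10^-16/6.64×10^-27) = 5.01×10^5 m/s.
r = mv/(qB) = (6.64×10^-27)(5.01×10^5) / [(2×1.60×10^-19)(0.415)] = 0.0250 m.

r ≈ 25.0 mm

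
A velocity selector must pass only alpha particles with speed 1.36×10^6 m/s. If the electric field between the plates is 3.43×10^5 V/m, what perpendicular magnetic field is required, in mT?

qE = qvB ⇒ B = E/v = (3.43×10^5) / (1.36×10^6) = 0.252 T.

B ≈ 252 mT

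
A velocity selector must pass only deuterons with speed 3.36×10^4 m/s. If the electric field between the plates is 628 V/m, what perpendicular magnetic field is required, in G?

qE = qvB ⇒ B = E/v = (628) / (3.36×10^4) = 0.0187 T.

B ≈ 187 G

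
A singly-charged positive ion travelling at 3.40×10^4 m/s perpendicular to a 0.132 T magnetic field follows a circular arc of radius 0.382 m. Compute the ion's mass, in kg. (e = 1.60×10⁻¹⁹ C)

qvB = mv²/r ⇒ m = qBr/v.
m = (1×1.60×10^-19)(0.132)(0.382) / (3.40×10^4) = 2.37×10^-25 kg.

m ≈ 2.37×10^-25 kg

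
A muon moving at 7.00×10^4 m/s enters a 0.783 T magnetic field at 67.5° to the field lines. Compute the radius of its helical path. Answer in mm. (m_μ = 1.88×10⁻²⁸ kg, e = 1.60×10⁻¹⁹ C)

r ≈ 0.0970 mm

Only the perpendicular component v⊥ = v sin67.5° = 6.47×10^4 m/s is bent by the field.
r = m v⊥ /(qB) = (1.88×10^-28)(6.47×10^4) / [(1×1.60×10^-19)(0.783)] = 9.70×10^-5 m.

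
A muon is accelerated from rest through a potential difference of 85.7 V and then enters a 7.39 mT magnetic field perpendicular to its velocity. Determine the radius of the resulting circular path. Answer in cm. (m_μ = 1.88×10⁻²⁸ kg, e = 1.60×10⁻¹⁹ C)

r ≈ 6.07 cm

The kinetic energy gained is K = qV = (1×1.60×10^-19)(85.7) = 1.37×10^-17 J.
v = √(2K/m) = 3.82×10^5 m/s.
r = mv/(qB) = (1.88×10^-28)(3.82×10^5) / [(1×1.60×10^-19)(7.39×10^-3)] = 0.0607 m.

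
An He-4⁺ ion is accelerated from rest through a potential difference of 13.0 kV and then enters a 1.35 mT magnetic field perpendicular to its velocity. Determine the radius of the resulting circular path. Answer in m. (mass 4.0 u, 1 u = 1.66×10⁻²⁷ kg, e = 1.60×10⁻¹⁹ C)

r ≈ 24.3 m

The kinetic energy gained is K = qV = (1×1.60×10^-19)(1.30×10^4) = 2.08×10^-15 J.
v = √(2K/m) = 7.92×10^5 m/s.
r = mv/(qB) = (6.64×10^-27)(7.92×10^5) / [(1×1.60×10^-19)(1.35×10^-3)] = 24.3 m.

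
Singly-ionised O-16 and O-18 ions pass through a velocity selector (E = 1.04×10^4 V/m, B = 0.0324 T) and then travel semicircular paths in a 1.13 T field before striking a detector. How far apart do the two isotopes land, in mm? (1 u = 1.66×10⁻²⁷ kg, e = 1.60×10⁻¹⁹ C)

Δd ≈ 11.8 mm

Both emerge at v = E/B₁ = 3.21×10^5 m/s.
r = mv/(qB₂), so r₁ = 0.04715 m and r₂ = 0.05305 m, giving Δr = 5.89×10^-3 m.
After a semicircle each ion lands a diameter 2r from the entry slit, so the separation is 2Δr = 0.0118 m.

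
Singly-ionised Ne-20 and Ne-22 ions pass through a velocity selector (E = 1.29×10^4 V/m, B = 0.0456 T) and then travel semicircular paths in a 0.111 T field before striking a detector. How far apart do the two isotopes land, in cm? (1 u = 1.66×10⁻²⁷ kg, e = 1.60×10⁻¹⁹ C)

Δd ≈ 10.6 cm

Both emerge at v = E/B₁ = 2.83×10^5 m/s.
r = mv/(qB₂), so r₁ = 0.5288 m and r₂ = 0.5817 m, giving Δr = 0.0529 m.
After a semicircle each ion lands a diameter 2r from the entry slit, so the separation is 2Δr = 0.106 m.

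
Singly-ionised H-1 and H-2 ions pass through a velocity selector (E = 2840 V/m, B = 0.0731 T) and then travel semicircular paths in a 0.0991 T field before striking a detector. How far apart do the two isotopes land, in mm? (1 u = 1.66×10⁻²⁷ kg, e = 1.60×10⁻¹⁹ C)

Both emerge at v = E/B₁ = 3.89×10^4 m/s.
r = mv/(qB₂), so r₁ = 4.07×10^-3 m and r₂ = 8.13×10^-3 m, giving Δr = 4.07×10^-3 m.
After a semicircle each ion lands a diameter 2r from the entry slit, so the separation is 2Δr = 8.13×10^-3 m.

Δd ≈ 8.13 mm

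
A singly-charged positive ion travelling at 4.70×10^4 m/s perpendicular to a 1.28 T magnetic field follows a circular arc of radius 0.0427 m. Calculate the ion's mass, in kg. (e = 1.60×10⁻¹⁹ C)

m ≈ 1.86×10^-25 kg

qvB = mv²/r ⇒ m = qBr/v.
m = (1×1.60×10^-19)(1.28)(0.0427) / (4.70×10^4) = 1.86×10^-25 kg.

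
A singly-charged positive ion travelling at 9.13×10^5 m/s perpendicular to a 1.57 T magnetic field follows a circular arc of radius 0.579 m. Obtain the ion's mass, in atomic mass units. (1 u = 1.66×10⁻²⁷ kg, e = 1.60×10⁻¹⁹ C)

m ≈ 96.0 u

qvB = mv²/r ⇒ m = qBr/v.
m = (1×1.60×10^-19)(1.57)(0.579) / (9.13×10^5) = 1.59×10^-25 kg = 96.0 u.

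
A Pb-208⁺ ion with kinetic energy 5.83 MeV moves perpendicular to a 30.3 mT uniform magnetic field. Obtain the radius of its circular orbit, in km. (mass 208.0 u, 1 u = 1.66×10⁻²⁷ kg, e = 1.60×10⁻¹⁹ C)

Convert the energy: K = 5.83 MeV = 9.33×10^-13 J.
v = √(2K/m) = √(2·9.33×10^-13/3.45×10^-25) = 2.32×10^6 m/s.
r = mv/(qB) = (3.45×10^-25)(2.32×10^6) / [(1×1.60×10^-19)(0.0303)] = 166 m.

r ≈ 0.166 km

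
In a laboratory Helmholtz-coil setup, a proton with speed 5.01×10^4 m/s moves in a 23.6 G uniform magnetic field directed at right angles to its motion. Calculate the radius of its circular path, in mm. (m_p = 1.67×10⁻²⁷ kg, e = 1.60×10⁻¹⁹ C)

The magnetic force provides the centripetal force: qvB = mv²/r, so r = mv/(qB).
r = (1.67×10^-27 kg)(5.01×10^4 m/s) / [(1×1.60×10^-19 C)(2.36×10^-3 T)] = 0.222 m.

r ≈ 222 mm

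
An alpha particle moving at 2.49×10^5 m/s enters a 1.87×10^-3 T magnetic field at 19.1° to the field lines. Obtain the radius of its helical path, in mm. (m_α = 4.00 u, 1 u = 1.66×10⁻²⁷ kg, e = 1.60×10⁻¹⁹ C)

r ≈ 904 mm

Only the perpendicular component v⊥ = v sin19.1° = 8.15×10^4 m/s is bent by the field.
r = m v⊥ /(qB) = (6.64×10^-27)(8.15×10^4) / [(2×1.60×10^-19)(1.87×10^-3)] = 0.904 m.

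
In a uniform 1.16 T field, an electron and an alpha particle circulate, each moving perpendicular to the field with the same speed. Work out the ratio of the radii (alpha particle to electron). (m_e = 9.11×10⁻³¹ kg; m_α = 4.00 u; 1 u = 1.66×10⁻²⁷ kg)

r = mv/(qB) ⇒ at equal v, r ∝ m/q.
r_{alpha particle}/r_{electron} = 3640.

ratio ≈ 3640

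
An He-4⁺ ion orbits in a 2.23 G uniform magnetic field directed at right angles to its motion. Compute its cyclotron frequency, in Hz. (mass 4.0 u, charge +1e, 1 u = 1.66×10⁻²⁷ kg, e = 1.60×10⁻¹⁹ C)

f = qB/(2πm) = (1×1.60×10^-19)(2.23×10^-4) / [2π(6.64×10^-27)] = 855 Hz.

f ≈ 855 Hz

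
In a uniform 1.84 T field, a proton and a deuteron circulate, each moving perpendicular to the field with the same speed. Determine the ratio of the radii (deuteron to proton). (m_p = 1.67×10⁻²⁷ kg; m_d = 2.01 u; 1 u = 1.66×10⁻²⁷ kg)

ratio ≈ 2.00

r = mv/(qB) ⇒ at equal v, r ∝ m/q.
r_{deuteron}/r_{proton} = 2.00.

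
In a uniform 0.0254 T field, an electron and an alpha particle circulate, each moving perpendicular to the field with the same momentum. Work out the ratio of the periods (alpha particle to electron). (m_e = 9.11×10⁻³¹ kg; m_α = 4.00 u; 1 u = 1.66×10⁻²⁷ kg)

ratio ≈ 3640

T = 2πm/(qB) is independent of speed, so T₂/T₁ = (m₂/q₂)/(m₁/q₁).
T_{alpha particle}/T_{electron} = (6.64×10^-27/2e) / (9.11×10^-31/1e) = 3640.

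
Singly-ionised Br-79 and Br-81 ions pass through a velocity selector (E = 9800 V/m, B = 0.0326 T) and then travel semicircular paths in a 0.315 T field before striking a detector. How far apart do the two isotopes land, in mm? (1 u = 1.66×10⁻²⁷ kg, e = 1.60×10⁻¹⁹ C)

Both emerge at v = E/B₁ = 3.01×10^5 m/s.
r = mv/(qB₂), so r₁ = 0.7822 m and r₂ = 0.8020 m, giving Δr = 0.0198 m.
After a semicircle each ion lands a diameter 2r from the entry slit, so the separation is 2Δr = 0.0396 m.

Δd ≈ 39.6 mm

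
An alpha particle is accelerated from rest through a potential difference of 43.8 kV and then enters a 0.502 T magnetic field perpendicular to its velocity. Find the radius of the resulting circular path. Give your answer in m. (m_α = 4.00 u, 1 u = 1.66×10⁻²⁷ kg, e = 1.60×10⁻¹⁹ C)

The kinetic energy gained is K = qV = (2×1.60×10^-19)(4.38×10^4) = 1.40×10^-14 J.
v = √(2K/m) = 2.05×10^6 m/s.
r = mv/(qB) = (6.64×10^-27)(2.05×10^6) / [(2×1.60×10^-19)(0.502)] = 0.0849 m.

r ≈ 0.0849 m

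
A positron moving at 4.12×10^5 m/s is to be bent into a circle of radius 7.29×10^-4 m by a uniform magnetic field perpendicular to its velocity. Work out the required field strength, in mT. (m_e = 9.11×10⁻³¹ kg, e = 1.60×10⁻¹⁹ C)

B ≈ 3.22 mT

qvB = mv²/r gives B = mv/(qr).
B = (9.11×10^-31)(4.12×10^5) / [(1×1.60×10^-19)(7.29×10^-4)] = 3.22×10^-3 T.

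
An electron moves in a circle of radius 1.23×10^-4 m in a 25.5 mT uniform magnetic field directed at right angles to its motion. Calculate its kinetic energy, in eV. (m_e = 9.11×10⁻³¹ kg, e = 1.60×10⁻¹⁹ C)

K ≈ 0.864 eV

v = qBr/m = (1×1.60×10^-19)(0.0255)(1.23×10^-4) / (9.11×10^-31) = 5.51×10^5 m/s.
K = ½mv² = 0.5·(9.11×10^-31)·(5.51×10^5)² = 1.38×10^-19 J = 0.864 eV.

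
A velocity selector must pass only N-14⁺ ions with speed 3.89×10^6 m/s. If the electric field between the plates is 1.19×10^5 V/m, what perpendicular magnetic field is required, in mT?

qE = qvB ⇒ B = E/v = (1.19×10^5) / (3.89×10^6) = 0.0306 T.

B ≈ 30.6 mT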